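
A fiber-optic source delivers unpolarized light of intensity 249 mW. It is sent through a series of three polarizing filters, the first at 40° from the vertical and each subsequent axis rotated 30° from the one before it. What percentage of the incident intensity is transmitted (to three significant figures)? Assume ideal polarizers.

≈ 28.1%

Unpolarized light through the first polarizer → I₁ = 249 mW/2 = 124.5 mW, polarized at 40°.
I₂ = I₁ · cos²(30°) = 124.5 · 0.75 = 93.38 mW.
I₃ = I₂ · cos²(30°) = 93.38 · 0.75 = 70.03 mW.
That is 28.13% of the incident intensity.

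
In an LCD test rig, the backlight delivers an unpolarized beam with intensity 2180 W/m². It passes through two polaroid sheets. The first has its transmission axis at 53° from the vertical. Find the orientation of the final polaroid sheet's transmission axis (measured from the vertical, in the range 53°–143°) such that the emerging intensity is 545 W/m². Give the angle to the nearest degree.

θ ≈ 98°

Unpolarized light through the first polarizer → I₁ = ½ I₀, now polarized at 53°.
Target fraction: 545 / 2180 W/m² = 0.25 of I₀.
Need I₂/I₀ = 0.25, so cos²(θ − 53°) = 0.25 / 0.5 = 0.5.
θ − 53° = arccos(√0.5) = 45.0°, giving θ ≈ 53 + 45.0 = 98.0°.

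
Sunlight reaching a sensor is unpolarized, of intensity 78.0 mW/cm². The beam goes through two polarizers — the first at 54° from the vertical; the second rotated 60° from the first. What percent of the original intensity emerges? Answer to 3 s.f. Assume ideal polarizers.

≈ 12.5%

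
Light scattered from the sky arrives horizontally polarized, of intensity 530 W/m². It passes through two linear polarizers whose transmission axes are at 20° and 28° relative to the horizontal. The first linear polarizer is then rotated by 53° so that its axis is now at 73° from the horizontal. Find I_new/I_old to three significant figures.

Before rotation:
By Malus's law, I₁ = I₀ cos²(20° − 0°) = I₀ cos²(20°) = 0.883 I₀.
I₂ = I₁ cos²(28° − 20°) = 0.883 I₀ · cos²(8°) = 0.8659 I₀.
After rotation:
I₁ = I₀ cos²(73° − 0°) = I₀ cos²(73°) = 0.08548 I₀.
I₂ = I₁ cos²(28° − 73°) = 0.08548 I₀ · cos²(45°) = 0.04274 I₀.
Ratio = 0.04274 / 0.8659 = 0.04936.

I_new/I_old ≈ 0.0494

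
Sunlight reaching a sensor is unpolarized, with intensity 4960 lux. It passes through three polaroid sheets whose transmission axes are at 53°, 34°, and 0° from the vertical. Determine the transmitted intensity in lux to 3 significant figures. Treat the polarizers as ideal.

I ≈ 1520 lux

Unpolarized light through the first polarizer → I₁ = 4960 lux/2 = 2480 lux, polarized at 53°.
I₂ = I₁ · cos²(19°) = 2480 · 0.894 = 2217 lux.
I₃ = I₂ · cos²(34°) = 2217 · 0.6873 = 1524 lux.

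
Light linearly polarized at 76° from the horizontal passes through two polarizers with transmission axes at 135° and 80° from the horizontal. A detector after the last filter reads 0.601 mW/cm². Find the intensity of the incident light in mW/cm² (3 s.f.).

I₁ = I₀ cos²(135° − 76°) = I₀ cos²(59°) = 0.2653 I₀.
I₂ = I₁ cos²(80° − 135°) = 0.2653 I₀ · cos²(55°) = 0.08727 I₀.
So 0.601 mW/cm² = 0.08727 I₀, giving I₀ = 0.601/0.08727 = 6.887 mW/cm².

I₀ ≈ 6.89 mW/cm²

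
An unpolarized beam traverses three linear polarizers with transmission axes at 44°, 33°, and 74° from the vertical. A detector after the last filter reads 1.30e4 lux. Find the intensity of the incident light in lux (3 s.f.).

Unpolarized light through the first polarizer → I₁ = ½ I₀, now polarized at 44°.
I₂ = I₁ cos²(33° − 44°) = 0.5 I₀ · cos²(11°) = 0.4818 I₀.
I₃ = I₂ cos²(74° − 33°) = 0.4818 I₀ · cos²(41°) = 0.2744 I₀.
So 1.30e4 lux = 0.2744 I₀, giving I₀ = 1.30e4/0.2744 = 4.737e+04 lux.

I₀ ≈ 4.74e4 lux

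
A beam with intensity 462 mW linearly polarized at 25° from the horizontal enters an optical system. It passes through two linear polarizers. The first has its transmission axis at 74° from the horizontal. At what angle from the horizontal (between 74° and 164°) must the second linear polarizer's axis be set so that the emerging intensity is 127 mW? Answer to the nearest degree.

θ ≈ 111°

By Malus's law, I₁ = I₀ cos²(74° − 25°) = I₀ cos²(49°) = 0.4304 I₀.
Target fraction: 127 / 462 mW = 0.2749 of I₀.
Need I₂/I₀ = 0.2749, so cos²(θ − 74°) = 0.2749 / 0.4304 = 0.6387.
θ − 74° = arccos(√0.6387) = 36.9°, giving θ ≈ 74 + 36.9 = 110.9°.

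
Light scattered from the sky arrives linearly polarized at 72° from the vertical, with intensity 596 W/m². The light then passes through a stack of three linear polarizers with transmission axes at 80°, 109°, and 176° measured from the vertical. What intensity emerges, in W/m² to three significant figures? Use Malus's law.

By Malus's law, I₁ = 596 W/m² · cos²(8°) = 584.5 W/m².
I₂ = I₁ · cos²(29°) = 584.5 · 0.765 = 447.1 W/m².
I₃ = I₂ · cos²(67°) = 447.1 · 0.1527 = 68.26 W/m².

I ≈ 68.3 W/m²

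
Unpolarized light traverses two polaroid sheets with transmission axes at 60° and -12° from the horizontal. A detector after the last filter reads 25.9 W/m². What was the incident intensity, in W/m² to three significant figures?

I₀ ≈ 542 W/m²

Unpolarized light through the first polarizer → I₁ = ½ I₀, now polarized at 60°.
I₂ = I₁ cos²(-12° − 60°) = 0.5 I₀ · cos²(72°) = 0.04775 I₀.
So 25.9 W/m² = 0.04775 I₀, giving I₀ = 25.9/0.04775 = 542.5 W/m².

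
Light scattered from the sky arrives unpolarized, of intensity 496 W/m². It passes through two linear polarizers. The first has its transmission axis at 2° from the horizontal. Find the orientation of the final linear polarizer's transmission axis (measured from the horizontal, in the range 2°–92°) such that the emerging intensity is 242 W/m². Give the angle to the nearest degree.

θ ≈ 11°

Unpolarized light through the first polarizer → I₁ = ½ I₀, now polarized at 2°.
Target fraction: 242 / 496 W/m² = 0.4879 of I₀.
Need I₂/I₀ = 0.4879, so cos²(θ − 2°) = 0.4879 / 0.5 = 0.9758.
θ − 2° = arccos(√0.9758) = 8.9°, giving θ ≈ 2 + 8.9 = 10.9°.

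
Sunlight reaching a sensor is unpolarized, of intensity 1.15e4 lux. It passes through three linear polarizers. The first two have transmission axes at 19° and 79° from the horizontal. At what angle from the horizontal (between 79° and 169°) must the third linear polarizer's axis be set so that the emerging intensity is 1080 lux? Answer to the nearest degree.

Unpolarized light through the first polarizer → I₁ = ½ I₀, now polarized at 19°.
I₂ = I₁ cos²(79° − 19°) = 0.5 I₀ · cos²(60°) = 0.125 I₀.
Target fraction: 1080 / 1.15e4 lux = 0.09391 of I₀.
Need I₃/I₀ = 0.09391, so cos²(θ − 79°) = 0.09391 / 0.125 = 0.7513.
θ − 79° = arccos(√0.7513) = 29.9°, giving θ ≈ 79 + 29.9 = 108.9°.

θ ≈ 109°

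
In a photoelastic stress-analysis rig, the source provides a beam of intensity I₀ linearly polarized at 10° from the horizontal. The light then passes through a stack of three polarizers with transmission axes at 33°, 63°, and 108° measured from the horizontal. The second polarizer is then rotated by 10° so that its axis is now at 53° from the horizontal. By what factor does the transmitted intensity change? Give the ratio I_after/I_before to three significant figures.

Before rotation:
By Malus's law, I₁ = I₀ cos²(33° − 10°) = I₀ cos²(23°) = 0.8473 I₀.
I₂ = I₁ cos²(63° − 33°) = 0.8473 I₀ · cos²(30°) = 0.6355 I₀.
I₃ = I₂ cos²(108° − 63°) = 0.6355 I₀ · cos²(45°) = 0.3177 I₀.
After rotation:
I₁ = I₀ cos²(33° − 10°) = I₀ cos²(23°) = 0.8473 I₀.
I₂ = I₁ cos²(53° − 33°) = 0.8473 I₀ · cos²(20°) = 0.7482 I₀.
I₃ = I₂ cos²(108° − 53°) = 0.7482 I₀ · cos²(55°) = 0.2462 I₀.
Ratio = 0.2462 / 0.3177 = 0.7747.

I_new/I_old ≈ 0.775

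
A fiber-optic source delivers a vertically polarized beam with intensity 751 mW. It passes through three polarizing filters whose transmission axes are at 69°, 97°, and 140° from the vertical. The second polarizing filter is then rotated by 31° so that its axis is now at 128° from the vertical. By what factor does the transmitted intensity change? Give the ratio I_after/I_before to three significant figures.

Before rotation:
By Malus's law, I₁ = I₀ cos²(69° − 0°) = I₀ cos²(69°) = 0.1284 I₀.
I₂ = I₁ cos²(97° − 69°) = 0.1284 I₀ · cos²(28°) = 0.1001 I₀.
I₃ = I₂ cos²(140° − 97°) = 0.1001 I₀ · cos²(43°) = 0.05355 I₀.
After rotation:
I₁ = I₀ cos²(69° − 0°) = I₀ cos²(69°) = 0.1284 I₀.
I₂ = I₁ cos²(128° − 69°) = 0.1284 I₀ · cos²(59°) = 0.03407 I₀.
I₃ = I₂ cos²(140° − 128°) = 0.03407 I₀ · cos²(12°) = 0.03259 I₀.
Ratio = 0.03259 / 0.05355 = 0.6086.

I_new/I_old ≈ 0.609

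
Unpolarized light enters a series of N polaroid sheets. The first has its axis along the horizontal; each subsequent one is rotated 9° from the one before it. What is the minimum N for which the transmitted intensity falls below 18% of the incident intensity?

First polarizer halves the unpolarized light: factor 1/2.
Each further stage multiplies by cos²(9°) = 0.9755.
After N polarizers: T = 0.5·0.9755^(N−1). Require T < 0.18 ⇒ N−1 > ln(0.18/0.5)/ln(0.9755) = 41.24, so N−1 ≥ 42 and N = 43.
Check: N=43 gives T = 0.1766 < 0.18; N=42 gives T = 0.1811.

N = 43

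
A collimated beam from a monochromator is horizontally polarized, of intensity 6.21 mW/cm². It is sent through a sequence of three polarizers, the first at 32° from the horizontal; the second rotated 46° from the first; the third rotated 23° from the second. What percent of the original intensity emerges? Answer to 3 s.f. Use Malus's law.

By Malus's law, I₁ = 6.21 mW/cm² · cos²(32°) = 4.466 mW/cm².
I₂ = I₁ · cos²(46°) = 4.466 · 0.4826 = 2.155 mW/cm².
I₃ = I₂ · cos²(23°) = 2.155 · 0.8473 = 1.826 mW/cm².
That is 29.41% of the incident intensity.

≈ 29.4%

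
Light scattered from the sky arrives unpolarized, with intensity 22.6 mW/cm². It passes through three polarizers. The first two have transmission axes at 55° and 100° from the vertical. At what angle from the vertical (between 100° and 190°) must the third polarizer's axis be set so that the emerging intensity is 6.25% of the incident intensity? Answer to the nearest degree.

θ ≈ 160°

Unpolarized light through the first polarizer → I₁ = ½ I₀, now polarized at 55°.
I₂ = I₁ cos²(100° − 55°) = 0.5 I₀ · cos²(45°) = 0.25 I₀.
Need I₃/I₀ = 0.0625, so cos²(θ − 100°) = 0.0625 / 0.25 = 0.25.
θ − 100° = arccos(√0.25) = 60.0°, giving θ ≈ 100 + 60.0 = 160.0°.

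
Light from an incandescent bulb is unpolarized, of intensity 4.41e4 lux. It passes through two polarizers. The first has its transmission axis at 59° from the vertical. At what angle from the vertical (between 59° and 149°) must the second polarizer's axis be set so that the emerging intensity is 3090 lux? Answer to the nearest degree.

θ ≈ 127°

Unpolarized light through the first polarizer → I₁ = ½ I₀, now polarized at 59°.
Target fraction: 3090 / 4.41e4 lux = 0.07007 of I₀.
Need I₂/I₀ = 0.07007, so cos²(θ − 59°) = 0.07007 / 0.5 = 0.1401.
θ − 59° = arccos(√0.1401) = 68.0°, giving θ ≈ 59 + 68.0 = 127.0°.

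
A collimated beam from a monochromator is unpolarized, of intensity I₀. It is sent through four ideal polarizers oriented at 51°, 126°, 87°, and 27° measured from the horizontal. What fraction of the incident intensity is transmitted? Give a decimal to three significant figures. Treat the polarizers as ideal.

Unpolarized light through the first polarizer → I₁ = ½ I₀, now polarized at 51°.
I₂ = I₁ cos²(126° − 51°) = 0.5 I₀ · cos²(75°) = 0.03349 I₀.
I₃ = I₂ cos²(87° − 126°) = 0.03349 I₀ · cos²(39°) = 0.02023 I₀.
I₄ = I₃ cos²(27° − 87°) = 0.02023 I₀ · cos²(60°) = 0.005057 I₀.
Transmitted fraction = 0.005057.

≈ 0.00506 I₀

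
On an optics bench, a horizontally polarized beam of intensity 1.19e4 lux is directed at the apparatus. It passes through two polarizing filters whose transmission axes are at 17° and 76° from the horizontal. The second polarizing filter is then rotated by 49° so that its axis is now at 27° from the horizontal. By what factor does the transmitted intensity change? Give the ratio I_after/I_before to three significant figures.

I_new/I_old ≈ 3.66

Before rotation:
By Malus's law, I₁ = I₀ cos²(17° − 0°) = I₀ cos²(17°) = 0.9145 I₀.
I₂ = I₁ cos²(76° − 17°) = 0.9145 I₀ · cos²(59°) = 0.2426 I₀.
After rotation:
I₁ = I₀ cos²(17° − 0°) = I₀ cos²(17°) = 0.9145 I₀.
I₂ = I₁ cos²(27° − 17°) = 0.9145 I₀ · cos²(10°) = 0.8869 I₀.
Ratio = 0.8869 / 0.2426 = 3.656.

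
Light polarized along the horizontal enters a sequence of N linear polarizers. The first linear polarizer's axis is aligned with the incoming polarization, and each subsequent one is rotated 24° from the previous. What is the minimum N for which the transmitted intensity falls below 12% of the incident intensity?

First polarizer is aligned with the polarization: full transmission.
Each further stage multiplies by cos²(24°) = 0.8346.
After N polarizers: T = 0.8346^(N−1). Require T < 0.12 ⇒ N−1 > ln(0.12)/ln(0.8346) = 11.72, so N−1 ≥ 12 and N = 13.
Check: N=13 gives T = 0.1142 < 0.12; N=12 gives T = 0.1368.

N = 13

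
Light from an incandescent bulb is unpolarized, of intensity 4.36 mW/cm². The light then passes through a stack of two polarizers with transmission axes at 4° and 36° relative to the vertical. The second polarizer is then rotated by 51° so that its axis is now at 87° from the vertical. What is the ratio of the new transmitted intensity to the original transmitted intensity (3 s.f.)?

Before rotation:
Unpolarized light through the first polarizer → I₁ = ½ I₀, now polarized at 4°.
I₂ = I₁ cos²(36° − 4°) = 0.5 I₀ · cos²(32°) = 0.3596 I₀.
After rotation:
Unpolarized light through the first polarizer → I₁ = ½ I₀, now polarized at 4°.
I₂ = I₁ cos²(87° − 4°) = 0.5 I₀ · cos²(83°) = 0.007426 I₀.
Ratio = 0.007426 / 0.3596 = 0.02065.

I_new/I_old ≈ 0.0207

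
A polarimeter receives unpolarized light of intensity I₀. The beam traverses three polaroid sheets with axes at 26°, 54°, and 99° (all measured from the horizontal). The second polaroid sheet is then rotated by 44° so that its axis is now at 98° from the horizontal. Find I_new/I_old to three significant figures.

Before rotation:
Unpolarized light through the first polarizer → I₁ = ½ I₀, now polarized at 26°.
I₂ = I₁ cos²(54° − 26°) = 0.5 I₀ · cos²(28°) = 0.3898 I₀.
I₃ = I₂ cos²(99° − 54°) = 0.3898 I₀ · cos²(45°) = 0.1949 I₀.
After rotation:
Unpolarized light through the first polarizer → I₁ = ½ I₀, now polarized at 26°.
I₂ = I₁ cos²(98° − 26°) = 0.5 I₀ · cos²(72°) = 0.04775 I₀.
I₃ = I₂ cos²(99° − 98°) = 0.04775 I₀ · cos²(1°) = 0.04773 I₀.
Ratio = 0.04773 / 0.1949 = 0.2449.

I_new/I_old ≈ 0.245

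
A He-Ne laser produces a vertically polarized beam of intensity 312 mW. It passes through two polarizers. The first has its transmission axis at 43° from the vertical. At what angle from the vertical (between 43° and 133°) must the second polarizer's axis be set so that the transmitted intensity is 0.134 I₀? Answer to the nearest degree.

θ ≈ 103°

I₁ = I₀ cos²(43° − 0°) = I₀ cos²(43°) = 0.5349 I₀.
Need I₂/I₀ = 0.134, so cos²(θ − 43°) = 0.134 / 0.5349 = 0.2505.
θ − 43° = arccos(√0.2505) = 60.0°, giving θ ≈ 43 + 60.0 = 103.0°.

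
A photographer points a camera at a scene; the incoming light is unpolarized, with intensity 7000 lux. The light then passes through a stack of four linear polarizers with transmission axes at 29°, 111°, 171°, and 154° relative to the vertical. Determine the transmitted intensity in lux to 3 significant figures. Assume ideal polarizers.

Unpolarized light through the first polarizer → I₁ = 7000 lux/2 = 3500 lux, polarized at 29°.
I₂ = I₁ · cos²(82°) = 3500 · 0.01937 = 67.79 lux.
I₃ = I₂ · cos²(60°) = 67.79 · 0.25 = 16.95 lux.
I₄ = I₃ · cos²(17°) = 16.95 · 0.9145 = 15.5 lux.

I ≈ 15.5 lux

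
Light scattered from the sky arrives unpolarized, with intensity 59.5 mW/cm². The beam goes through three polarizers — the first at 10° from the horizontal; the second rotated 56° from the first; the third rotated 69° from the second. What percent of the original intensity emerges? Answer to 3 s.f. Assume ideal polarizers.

Unpolarized light through the first polarizer → I₁ = 59.5 mW/cm²/2 = 29.75 mW/cm², polarized at 10°.
I₂ = I₁ · cos²(56°) = 29.75 · 0.3127 = 9.303 mW/cm².
I₃ = I₂ · cos²(69°) = 9.303 · 0.1284 = 1.195 mW/cm².
That is 2.008% of the incident intensity.

≈ 2.01%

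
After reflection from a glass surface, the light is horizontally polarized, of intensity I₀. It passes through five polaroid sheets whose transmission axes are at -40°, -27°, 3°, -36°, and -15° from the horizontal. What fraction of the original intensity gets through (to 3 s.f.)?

By Malus's law, I₁ = I₀ cos²(-40° − 0°) = I₀ cos²(40°) = 0.5868 I₀.
I₂ = I₁ cos²(-27° + 40°) = 0.5868 I₀ · cos²(13°) = 0.5571 I₀.
I₃ = I₂ cos²(3° + 27°) = 0.5571 I₀ · cos²(30°) = 0.4178 I₀.
I₄ = I₃ cos²(-36° − 3°) = 0.4178 I₀ · cos²(39°) = 0.2524 I₀.
I₅ = I₄ cos²(-15° + 36°) = 0.2524 I₀ · cos²(21°) = 0.22 I₀.
Transmitted fraction = 0.22.

≈ 0.220 I₀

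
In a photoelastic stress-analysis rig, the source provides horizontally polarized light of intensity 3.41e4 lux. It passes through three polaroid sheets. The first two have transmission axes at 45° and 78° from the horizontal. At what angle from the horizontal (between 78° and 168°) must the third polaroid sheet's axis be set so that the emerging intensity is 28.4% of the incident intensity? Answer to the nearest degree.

I₁ = I₀ cos²(45° − 0°) = I₀ cos²(45°) = 0.5 I₀.
I₂ = I₁ cos²(78° − 45°) = 0.5 I₀ · cos²(33°) = 0.3517 I₀.
Need I₃/I₀ = 0.284, so cos²(θ − 78°) = 0.284 / 0.3517 = 0.8075.
θ − 78° = arccos(√0.8075) = 26.0°, giving θ ≈ 78 + 26.0 = 104.0°.

θ ≈ 104°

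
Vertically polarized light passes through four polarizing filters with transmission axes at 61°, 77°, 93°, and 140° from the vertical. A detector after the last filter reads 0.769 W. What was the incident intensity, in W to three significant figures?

I₀ ≈ 8.24 W

I₁ = I₀ cos²(61° − 0°) = I₀ cos²(61°) = 0.235 I₀.
I₂ = I₁ cos²(77° − 61°) = 0.235 I₀ · cos²(16°) = 0.2172 I₀.
I₃ = I₂ cos²(93° − 77°) = 0.2172 I₀ · cos²(16°) = 0.2007 I₀.
I₄ = I₃ cos²(140° − 93°) = 0.2007 I₀ · cos²(47°) = 0.09334 I₀.
So 0.769 W = 0.09334 I₀, giving I₀ = 0.769/0.09334 = 8.239 W.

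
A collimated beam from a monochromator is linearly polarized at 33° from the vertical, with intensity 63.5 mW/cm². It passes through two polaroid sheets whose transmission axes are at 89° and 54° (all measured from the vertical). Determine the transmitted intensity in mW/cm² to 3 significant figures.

I ≈ 13.3 mW/cm²

I₁ = 63.5 mW/cm² · cos²(56°) = 19.86 mW/cm².
I₂ = I₁ · cos²(35°) = 19.86 · 0.671 = 13.32 mW/cm².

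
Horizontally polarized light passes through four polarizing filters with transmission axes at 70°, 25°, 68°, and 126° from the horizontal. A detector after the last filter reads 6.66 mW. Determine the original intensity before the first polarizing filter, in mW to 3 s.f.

I₀ ≈ 758 mW

By Malus's law, I₁ = I₀ cos²(70° − 0°) = I₀ cos²(70°) = 0.117 I₀.
I₂ = I₁ cos²(25° − 70°) = 0.117 I₀ · cos²(45°) = 0.05849 I₀.
I₃ = I₂ cos²(68° − 25°) = 0.05849 I₀ · cos²(43°) = 0.03128 I₀.
I₄ = I₃ cos²(126° − 68°) = 0.03128 I₀ · cos²(58°) = 0.008785 I₀.
So 6.66 mW = 0.008785 I₀, giving I₀ = 6.66/0.008785 = 758.1 mW.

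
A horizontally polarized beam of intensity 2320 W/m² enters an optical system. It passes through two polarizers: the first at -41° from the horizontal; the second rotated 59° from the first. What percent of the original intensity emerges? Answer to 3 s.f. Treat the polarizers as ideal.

I₁ = 2320 W/m² · cos²(41°) = 1321 W/m².
I₂ = I₁ · cos²(59°) = 1321 · 0.2653 = 350.5 W/m².
That is 15.11% of the incident intensity.

≈ 15.1%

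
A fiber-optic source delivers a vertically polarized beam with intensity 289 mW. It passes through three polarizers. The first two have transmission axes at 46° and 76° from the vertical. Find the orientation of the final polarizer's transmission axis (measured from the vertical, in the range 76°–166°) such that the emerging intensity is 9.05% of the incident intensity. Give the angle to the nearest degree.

θ ≈ 136°

I₁ = I₀ cos²(46° − 0°) = I₀ cos²(46°) = 0.4826 I₀.
I₂ = I₁ cos²(76° − 46°) = 0.4826 I₀ · cos²(30°) = 0.3619 I₀.
Need I₃/I₀ = 0.0905, so cos²(θ − 76°) = 0.0905 / 0.3619 = 0.2501.
θ − 76° = arccos(√0.2501) = 60.0°, giving θ ≈ 76 + 60.0 = 136.0°.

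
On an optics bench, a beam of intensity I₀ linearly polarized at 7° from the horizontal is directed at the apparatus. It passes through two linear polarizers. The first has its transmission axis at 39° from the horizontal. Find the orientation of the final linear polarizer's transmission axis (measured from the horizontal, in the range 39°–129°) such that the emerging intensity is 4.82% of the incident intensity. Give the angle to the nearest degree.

θ ≈ 114°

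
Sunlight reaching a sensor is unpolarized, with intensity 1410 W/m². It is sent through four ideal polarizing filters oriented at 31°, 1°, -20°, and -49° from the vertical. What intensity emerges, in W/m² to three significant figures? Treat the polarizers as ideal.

I ≈ 353 W/m²

Unpolarized light through the first polarizer → I₁ = 1410 W/m²/2 = 705 W/m², polarized at 31°.
I₂ = I₁ · cos²(30°) = 705 · 0.75 = 528.8 W/m².
I₃ = I₂ · cos²(21°) = 528.8 · 0.8716 = 460.8 W/m².
I₄ = I₃ · cos²(29°) = 460.8 · 0.765 = 352.5 W/m².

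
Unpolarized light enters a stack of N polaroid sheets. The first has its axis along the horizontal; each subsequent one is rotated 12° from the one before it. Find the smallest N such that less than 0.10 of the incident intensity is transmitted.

First polarizer halves the unpolarized light: factor 1/2.
Each further stage multiplies by cos²(12°) = 0.9568.
After N polarizers: T = 0.5·0.9568^(N−1). Require T < 0.10 ⇒ N−1 > ln(0.10/0.5)/ln(0.9568) = 36.42, so N−1 ≥ 37 and N = 38.
Check: N=38 gives T = 0.09748 < 0.10; N=37 gives T = 0.1019.

N = 38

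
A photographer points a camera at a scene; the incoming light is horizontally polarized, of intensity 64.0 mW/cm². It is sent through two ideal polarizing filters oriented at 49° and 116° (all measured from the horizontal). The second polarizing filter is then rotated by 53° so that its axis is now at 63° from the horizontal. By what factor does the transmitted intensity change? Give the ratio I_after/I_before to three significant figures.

I_new/I_old ≈ 6.17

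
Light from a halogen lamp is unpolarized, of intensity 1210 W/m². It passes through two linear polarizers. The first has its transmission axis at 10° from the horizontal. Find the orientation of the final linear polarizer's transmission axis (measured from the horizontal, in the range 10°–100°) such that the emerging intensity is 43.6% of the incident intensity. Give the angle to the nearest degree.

θ ≈ 31°

Unpolarized light through the first polarizer → I₁ = ½ I₀, now polarized at 10°.
Need I₂/I₀ = 0.436, so cos²(θ − 10°) = 0.436 / 0.5 = 0.872.
θ − 10° = arccos(√0.872) = 21.0°, giving θ ≈ 10 + 21.0 = 31.0°.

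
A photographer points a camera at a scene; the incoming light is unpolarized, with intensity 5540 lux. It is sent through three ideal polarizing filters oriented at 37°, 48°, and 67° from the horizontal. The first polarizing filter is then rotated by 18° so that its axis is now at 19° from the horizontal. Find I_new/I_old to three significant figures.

Before rotation:
Unpolarized light through the first polarizer → I₁ = ½ I₀, now polarized at 37°.
I₂ = I₁ cos²(48° − 37°) = 0.5 I₀ · cos²(11°) = 0.4818 I₀.
I₃ = I₂ cos²(67° − 48°) = 0.4818 I₀ · cos²(19°) = 0.4307 I₀.
After rotation:
Unpolarized light through the first polarizer → I₁ = ½ I₀, now polarized at 19°.
I₂ = I₁ cos²(48° − 19°) = 0.5 I₀ · cos²(29°) = 0.3825 I₀.
I₃ = I₂ cos²(67° − 48°) = 0.3825 I₀ · cos²(19°) = 0.3419 I₀.
Ratio = 0.3419 / 0.4307 = 0.7939.

I_new/I_old ≈ 0.794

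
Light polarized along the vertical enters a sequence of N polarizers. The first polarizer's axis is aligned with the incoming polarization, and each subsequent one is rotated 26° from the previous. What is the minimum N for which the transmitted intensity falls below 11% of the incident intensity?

N = 12

First polarizer is aligned with the polarization: full transmission.
Each further stage multiplies by cos²(26°) = 0.8078.
After N polarizers: T = 0.8078^(N−1). Require T < 0.11 ⇒ N−1 > ln(0.11)/ln(0.8078) = 10.34, so N−1 ≥ 11 and N = 12.
Check: N=12 gives T = 0.09561 < 0.11; N=11 gives T = 0.1184.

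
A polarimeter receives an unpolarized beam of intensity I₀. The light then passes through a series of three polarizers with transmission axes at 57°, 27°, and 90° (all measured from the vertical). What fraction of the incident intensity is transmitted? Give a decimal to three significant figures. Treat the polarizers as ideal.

Unpolarized light through the first polarizer → I₁ = ½ I₀, now polarized at 57°.
I₂ = I₁ cos²(27° − 57°) = 0.5 I₀ · cos²(30°) = 0.375 I₀.
I₃ = I₂ cos²(90° − 27°) = 0.375 I₀ · cos²(63°) = 0.07729 I₀.
Transmitted fraction = 0.07729.

≈ 0.0773 I₀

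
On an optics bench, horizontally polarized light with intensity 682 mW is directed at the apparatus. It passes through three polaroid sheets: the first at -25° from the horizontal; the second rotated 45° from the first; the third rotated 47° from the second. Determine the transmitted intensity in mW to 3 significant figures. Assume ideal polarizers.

I ≈ 130 mW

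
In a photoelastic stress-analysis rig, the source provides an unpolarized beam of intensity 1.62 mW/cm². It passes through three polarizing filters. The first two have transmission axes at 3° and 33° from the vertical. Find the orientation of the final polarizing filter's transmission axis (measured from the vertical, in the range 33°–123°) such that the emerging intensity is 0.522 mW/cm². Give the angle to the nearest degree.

Unpolarized light through the first polarizer → I₁ = ½ I₀, now polarized at 3°.
I₂ = I₁ cos²(33° − 3°) = 0.5 I₀ · cos²(30°) = 0.375 I₀.
Target fraction: 0.522 / 1.62 mW/cm² = 0.3222 of I₀.
Need I₃/I₀ = 0.3222, so cos²(θ − 33°) = 0.3222 / 0.375 = 0.8593.
θ − 33° = arccos(√0.8593) = 22.0°, giving θ ≈ 33 + 22.0 = 55.0°.

θ ≈ 55°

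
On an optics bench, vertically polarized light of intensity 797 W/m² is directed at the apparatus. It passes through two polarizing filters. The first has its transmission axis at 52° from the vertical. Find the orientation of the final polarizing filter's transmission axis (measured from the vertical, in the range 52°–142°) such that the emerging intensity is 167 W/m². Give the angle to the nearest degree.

θ ≈ 94°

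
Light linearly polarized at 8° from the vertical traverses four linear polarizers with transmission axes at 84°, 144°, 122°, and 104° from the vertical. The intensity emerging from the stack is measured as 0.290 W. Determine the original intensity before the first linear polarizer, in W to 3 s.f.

I₀ ≈ 25.5 W

By Malus's law, I₁ = I₀ cos²(84° − 8°) = I₀ cos²(76°) = 0.05853 I₀.
I₂ = I₁ cos²(144° − 84°) = 0.05853 I₀ · cos²(60°) = 0.01463 I₀.
I₃ = I₂ cos²(122° − 144°) = 0.01463 I₀ · cos²(22°) = 0.01258 I₀.
I₄ = I₃ cos²(104° − 122°) = 0.01258 I₀ · cos²(18°) = 0.01138 I₀.
So 0.290 W = 0.01138 I₀, giving I₀ = 0.290/0.01138 = 25.49 W.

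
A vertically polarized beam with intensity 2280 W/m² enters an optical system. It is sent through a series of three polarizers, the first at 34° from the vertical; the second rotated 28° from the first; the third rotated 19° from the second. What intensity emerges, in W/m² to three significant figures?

I ≈ 1090 W/m²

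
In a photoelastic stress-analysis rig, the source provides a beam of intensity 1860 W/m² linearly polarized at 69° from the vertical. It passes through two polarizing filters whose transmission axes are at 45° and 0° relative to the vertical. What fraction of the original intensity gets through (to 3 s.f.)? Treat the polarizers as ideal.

By Malus's law, I₁ = 1860 W/m² · cos²(24°) = 1552 W/m².
I₂ = I₁ · cos²(45°) = 1552 · 0.5 = 776.1 W/m².
Transmitted fraction = 0.4173.

I/I₀ ≈ 0.417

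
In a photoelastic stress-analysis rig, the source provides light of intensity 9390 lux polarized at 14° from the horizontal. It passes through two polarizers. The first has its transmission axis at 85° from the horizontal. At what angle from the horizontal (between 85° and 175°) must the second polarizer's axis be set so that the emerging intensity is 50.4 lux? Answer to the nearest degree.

θ ≈ 162°

I₁ = I₀ cos²(85° − 14°) = I₀ cos²(71°) = 0.106 I₀.
Target fraction: 50.4 / 9390 lux = 0.005367 of I₀.
Need I₂/I₀ = 0.005367, so cos²(θ − 85°) = 0.005367 / 0.106 = 0.05064.
θ − 85° = arccos(√0.05064) = 77.0°, giving θ ≈ 85 + 77.0 = 162.0°.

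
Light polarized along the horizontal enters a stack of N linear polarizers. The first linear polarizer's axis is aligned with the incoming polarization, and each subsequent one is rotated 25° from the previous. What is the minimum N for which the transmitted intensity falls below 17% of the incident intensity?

First polarizer is aligned with the polarization: full transmission.
Each further stage multiplies by cos²(25°) = 0.8214.
After N polarizers: T = 0.8214^(N−1). Require T < 0.17 ⇒ N−1 > ln(0.17)/ln(0.8214) = 9.01, so N−1 ≥ 10 and N = 11.
Check: N=11 gives T = 0.1398 < 0.17; N=10 gives T = 0.1702.

N = 11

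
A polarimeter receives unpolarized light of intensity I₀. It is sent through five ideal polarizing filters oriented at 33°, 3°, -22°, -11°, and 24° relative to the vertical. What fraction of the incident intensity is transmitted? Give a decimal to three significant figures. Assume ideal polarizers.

Unpolarized light through the first polarizer → I₁ = ½ I₀, now polarized at 33°.
I₂ = I₁ cos²(3° − 33°) = 0.5 I₀ · cos²(30°) = 0.375 I₀.
I₃ = I₂ cos²(-22° − 3°) = 0.375 I₀ · cos²(25°) = 0.308 I₀.
I₄ = I₃ cos²(-11° + 22°) = 0.308 I₀ · cos²(11°) = 0.2968 I₀.
I₅ = I₄ cos²(24° + 11°) = 0.2968 I₀ · cos²(35°) = 0.1992 I₀.
Transmitted fraction = 0.1992.

≈ 0.199 I₀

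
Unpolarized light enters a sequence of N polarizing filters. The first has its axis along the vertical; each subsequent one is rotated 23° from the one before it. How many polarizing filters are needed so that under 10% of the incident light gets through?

First polarizer halves the unpolarized light: factor 1/2.
Each further stage multiplies by cos²(23°) = 0.8473.
After N polarizers: T = 0.5·0.8473^(N−1). Require T < 0.10 ⇒ N−1 > ln(0.10/0.5)/ln(0.8473) = 9.71, so N−1 ≥ 10 and N = 11.
Check: N=11 gives T = 0.09539 < 0.10; N=10 gives T = 0.1126.

N = 11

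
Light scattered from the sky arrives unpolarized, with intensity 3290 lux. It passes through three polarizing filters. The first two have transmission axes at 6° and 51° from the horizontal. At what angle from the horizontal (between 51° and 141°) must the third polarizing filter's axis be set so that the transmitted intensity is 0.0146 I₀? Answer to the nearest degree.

Unpolarized light through the first polarizer → I₁ = ½ I₀, now polarized at 6°.
I₂ = I₁ cos²(51° − 6°) = 0.5 I₀ · cos²(45°) = 0.25 I₀.
Need I₃/I₀ = 0.0146, so cos²(θ − 51°) = 0.0146 / 0.25 = 0.0584.
θ − 51° = arccos(√0.0584) = 76.0°, giving θ ≈ 51 + 76.0 = 127.0°.

θ ≈ 127°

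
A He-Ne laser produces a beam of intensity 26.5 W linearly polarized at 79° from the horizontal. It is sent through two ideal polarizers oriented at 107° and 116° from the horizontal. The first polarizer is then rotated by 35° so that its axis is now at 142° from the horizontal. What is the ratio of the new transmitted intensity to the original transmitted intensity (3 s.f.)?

I_new/I_old ≈ 0.219

Before rotation:
By Malus's law, I₁ = I₀ cos²(107° − 79°) = I₀ cos²(28°) = 0.7796 I₀.
I₂ = I₁ cos²(116° − 107°) = 0.7796 I₀ · cos²(9°) = 0.7605 I₀.
After rotation:
I₁ = I₀ cos²(142° − 79°) = I₀ cos²(63°) = 0.2061 I₀.
I₂ = I₁ cos²(116° − 142°) = 0.2061 I₀ · cos²(26°) = 0.1665 I₀.
Ratio = 0.1665 / 0.7605 = 0.2189.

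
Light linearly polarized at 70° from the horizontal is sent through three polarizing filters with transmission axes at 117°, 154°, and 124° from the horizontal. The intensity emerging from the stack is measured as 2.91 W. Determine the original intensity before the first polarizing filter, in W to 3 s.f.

I₀ ≈ 13.1 W

I₁ = I₀ cos²(117° − 70°) = I₀ cos²(47°) = 0.4651 I₀.
I₂ = I₁ cos²(154° − 117°) = 0.4651 I₀ · cos²(37°) = 0.2967 I₀.
I₃ = I₂ cos²(124° − 154°) = 0.2967 I₀ · cos²(30°) = 0.2225 I₀.
So 2.91 W = 0.2225 I₀, giving I₀ = 2.91/0.2225 = 13.08 W.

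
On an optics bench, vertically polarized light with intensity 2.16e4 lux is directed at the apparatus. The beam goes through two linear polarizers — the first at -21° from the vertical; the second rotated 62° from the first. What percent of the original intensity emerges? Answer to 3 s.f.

I₁ = 2.16e4 lux · cos²(21°) = 1.883e+04 lux.
I₂ = I₁ · cos²(62°) = 1.883e+04 · 0.2204 = 4149 lux.
That is 19.21% of the incident intensity.

≈ 19.2%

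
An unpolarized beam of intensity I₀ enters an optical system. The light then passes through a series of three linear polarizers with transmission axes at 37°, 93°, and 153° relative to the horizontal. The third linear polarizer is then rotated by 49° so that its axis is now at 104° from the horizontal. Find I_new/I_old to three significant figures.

I_new/I_old ≈ 3.85

Before rotation:
Unpolarized light through the first polarizer → I₁ = ½ I₀, now polarized at 37°.
I₂ = I₁ cos²(93° − 37°) = 0.5 I₀ · cos²(56°) = 0.1563 I₀.
I₃ = I₂ cos²(153° − 93°) = 0.1563 I₀ · cos²(60°) = 0.03909 I₀.
After rotation:
Unpolarized light through the first polarizer → I₁ = ½ I₀, now polarized at 37°.
I₂ = I₁ cos²(93° − 37°) = 0.5 I₀ · cos²(56°) = 0.1563 I₀.
I₃ = I₂ cos²(104° − 93°) = 0.1563 I₀ · cos²(11°) = 0.1507 I₀.
Ratio = 0.1507 / 0.03909 = 3.854.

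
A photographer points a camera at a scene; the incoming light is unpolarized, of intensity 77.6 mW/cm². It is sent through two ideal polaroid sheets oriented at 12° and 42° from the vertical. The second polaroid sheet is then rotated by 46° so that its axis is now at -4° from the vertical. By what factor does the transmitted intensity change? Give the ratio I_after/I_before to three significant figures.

I_new/I_old ≈ 1.23

Before rotation:
Unpolarized light through the first polarizer → I₁ = ½ I₀, now polarized at 12°.
I₂ = I₁ cos²(42° − 12°) = 0.5 I₀ · cos²(30°) = 0.375 I₀.
After rotation:
Unpolarized light through the first polarizer → I₁ = ½ I₀, now polarized at 12°.
I₂ = I₁ cos²(-4° − 12°) = 0.5 I₀ · cos²(16°) = 0.462 I₀.
Ratio = 0.462 / 0.375 = 1.232.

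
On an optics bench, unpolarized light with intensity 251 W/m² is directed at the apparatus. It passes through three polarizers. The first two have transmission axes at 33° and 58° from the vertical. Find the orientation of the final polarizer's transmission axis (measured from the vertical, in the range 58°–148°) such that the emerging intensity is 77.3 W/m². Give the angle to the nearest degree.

θ ≈ 88°

Unpolarized light through the first polarizer → I₁ = ½ I₀, now polarized at 33°.
I₂ = I₁ cos²(58° − 33°) = 0.5 I₀ · cos²(25°) = 0.4107 I₀.
Target fraction: 77.3 / 251 W/m² = 0.308 of I₀.
Need I₃/I₀ = 0.308, so cos²(θ − 58°) = 0.308 / 0.4107 = 0.7499.
θ − 58° = arccos(√0.7499) = 30.0°, giving θ ≈ 58 + 30.0 = 88.0°.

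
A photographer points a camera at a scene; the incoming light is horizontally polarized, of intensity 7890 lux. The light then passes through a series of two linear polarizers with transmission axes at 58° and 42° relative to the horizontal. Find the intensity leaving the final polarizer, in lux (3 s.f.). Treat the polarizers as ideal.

By Malus's law, I₁ = 7890 lux · cos²(58°) = 2216 lux.
I₂ = I₁ · cos²(16°) = 2216 · 0.924 = 2047 lux.

I ≈ 2050 lux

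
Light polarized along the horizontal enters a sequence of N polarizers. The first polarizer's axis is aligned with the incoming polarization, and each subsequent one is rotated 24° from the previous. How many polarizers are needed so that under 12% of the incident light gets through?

First polarizer is aligned with the polarization: full transmission.
Each further stage multiplies by cos²(24°) = 0.8346.
After N polarizers: T = 0.8346^(N−1). Require T < 0.12 ⇒ N−1 > ln(0.12)/ln(0.8346) = 11.72, so N−1 ≥ 12 and N = 13.
Check: N=13 gives T = 0.1142 < 0.12; N=12 gives T = 0.1368.

N = 13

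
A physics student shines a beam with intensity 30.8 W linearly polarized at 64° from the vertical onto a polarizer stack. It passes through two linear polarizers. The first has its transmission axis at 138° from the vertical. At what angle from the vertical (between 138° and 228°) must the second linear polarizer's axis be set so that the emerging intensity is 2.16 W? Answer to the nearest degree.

I₁ = I₀ cos²(138° − 64°) = I₀ cos²(74°) = 0.07598 I₀.
Target fraction: 2.16 / 30.8 W = 0.07013 of I₀.
Need I₂/I₀ = 0.07013, so cos²(θ − 138°) = 0.07013 / 0.07598 = 0.9231.
θ − 138° = arccos(√0.9231) = 16.1°, giving θ ≈ 138 + 16.1 = 154.1°.

θ ≈ 154°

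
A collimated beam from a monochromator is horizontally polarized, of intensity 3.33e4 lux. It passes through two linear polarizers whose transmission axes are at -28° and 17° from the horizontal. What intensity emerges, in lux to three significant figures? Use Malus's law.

I ≈ 1.30e4 lux

By Malus's law, I₁ = 3.33e4 lux · cos²(28°) = 2.596e+04 lux.
I₂ = I₁ · cos²(45°) = 2.596e+04 · 0.5 = 1.298e+04 lux.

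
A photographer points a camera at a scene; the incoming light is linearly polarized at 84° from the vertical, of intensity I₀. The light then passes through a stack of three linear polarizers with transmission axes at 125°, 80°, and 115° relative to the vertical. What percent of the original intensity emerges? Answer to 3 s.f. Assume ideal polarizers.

By Malus's law, I₁ = I₀ cos²(125° − 84°) = I₀ cos²(41°) = 0.5696 I₀.
I₂ = I₁ cos²(80° − 125°) = 0.5696 I₀ · cos²(45°) = 0.2848 I₀.
I₃ = I₂ cos²(115° − 80°) = 0.2848 I₀ · cos²(35°) = 0.1911 I₀.
That is 19.11% of the incident intensity.

≈ 19.1%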